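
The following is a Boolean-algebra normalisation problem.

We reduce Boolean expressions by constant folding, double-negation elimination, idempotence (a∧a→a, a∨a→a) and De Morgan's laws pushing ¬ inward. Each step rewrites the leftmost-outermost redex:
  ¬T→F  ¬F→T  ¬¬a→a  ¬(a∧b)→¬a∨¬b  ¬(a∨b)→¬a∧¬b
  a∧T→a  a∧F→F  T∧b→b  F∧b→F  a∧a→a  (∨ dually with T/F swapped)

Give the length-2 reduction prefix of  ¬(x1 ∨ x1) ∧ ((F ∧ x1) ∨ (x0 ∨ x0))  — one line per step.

Answer: after 2 steps: ¬x1 ∧ ((F ∧ x1) ∨ (x0 ∨ x0))

Derivation:
  start: ¬(x1 ∨ x1) ∧ ((F ∧ x1) ∨ (x0 ∨ x0))
  [1] (¬x1 ∧ ¬x1) ∧ ((F ∧ x1) ∨ (x0 ∨ x0))
  [2] ¬x1 ∧ ((F ∧ x1) ∨ (x0 ∨ x0))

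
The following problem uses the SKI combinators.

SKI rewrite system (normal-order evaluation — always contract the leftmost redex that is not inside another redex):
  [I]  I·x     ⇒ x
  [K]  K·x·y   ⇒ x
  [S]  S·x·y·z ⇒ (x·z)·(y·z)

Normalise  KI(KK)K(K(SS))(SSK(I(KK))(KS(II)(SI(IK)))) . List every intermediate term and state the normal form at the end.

Answer: normal form = K(SS)  (in 3 steps)

Working:
  start: KI(KK)K(K(SS))(SSK(I(KK))(KS(II)(SI(IK))))
  step 1: IK(K(SS))(SSK(I(KK))(KS(II)(SI(IK))))
  step 2: K(K(SS))(SSK(I(KK))(KS(II)(SI(IK))))
  step 3: K(SS)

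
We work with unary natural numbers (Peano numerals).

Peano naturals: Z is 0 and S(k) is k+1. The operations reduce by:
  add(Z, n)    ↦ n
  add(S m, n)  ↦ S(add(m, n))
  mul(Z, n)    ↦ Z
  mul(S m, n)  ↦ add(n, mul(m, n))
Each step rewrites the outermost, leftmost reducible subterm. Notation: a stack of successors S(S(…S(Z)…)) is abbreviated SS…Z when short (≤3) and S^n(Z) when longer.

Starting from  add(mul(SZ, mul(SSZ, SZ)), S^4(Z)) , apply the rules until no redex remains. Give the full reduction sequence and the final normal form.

  start: add(mul(SZ, mul(SSZ, SZ)), S^4(Z))
  →1  add(add(mul(SSZ, SZ), mul(Z, mul(SSZ, SZ))), S^4(Z))
  →2  add(add(add(SZ, mul(SZ, SZ)), mul(Z, mul(SSZ, SZ))), S^4(Z))
  →3  add(add(S(add(Z, mul(SZ, SZ))), mul(Z, mul(SSZ, SZ))), S^4(Z))
  →4  add(S(add(add(Z, mul(SZ, SZ)), mul(Z, mul(SSZ, SZ)))), S^4(Z))
  →5  S(add(add(add(Z, mul(SZ, SZ)), mul(Z, mul(SSZ, SZ))), S^4(Z)))
  →6  S(add(add(mul(SZ, SZ), mul(Z, mul(SSZ, SZ))), S^4(Z)))
  →7  S(add(add(add(SZ, mul(Z, SZ)), mul(Z, mul(SSZ, SZ))), S^4(Z)))
  →8  S(add(add(S(add(Z, mul(Z, SZ))), mul(Z, mul(SSZ, SZ))), S^4(Z)))
  →9  S(add(S(add(add(Z, mul(Z, SZ)), mul(Z, mul(SSZ, SZ)))), S^4(Z)))
  →10  S(S(add(add(add(Z, mul(Z, SZ)), mul(Z, mul(SSZ, SZ))), S^4(Z))))
  →11  S(S(add(add(mul(Z, SZ), mul(Z, mul(SSZ, SZ))), S^4(Z))))
  →12  S(S(add(add(Z, mul(Z, mul(SSZ, SZ))), S^4(Z))))
  →13  S(S(add(mul(Z, mul(SSZ, SZ)), S^4(Z))))
  →14  S(S(add(Z, S^4(Z))))
  →15  S^6(Z)

Answer: normal form = S^6(Z)  (in 15 steps)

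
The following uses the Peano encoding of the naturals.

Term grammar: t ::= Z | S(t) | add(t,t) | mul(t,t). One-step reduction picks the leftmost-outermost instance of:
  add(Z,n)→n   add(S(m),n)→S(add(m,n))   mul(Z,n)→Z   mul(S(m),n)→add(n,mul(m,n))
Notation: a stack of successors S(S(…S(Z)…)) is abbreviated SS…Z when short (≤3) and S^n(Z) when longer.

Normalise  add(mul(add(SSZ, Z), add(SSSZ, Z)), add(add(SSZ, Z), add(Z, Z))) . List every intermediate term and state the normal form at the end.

  start: add(mul(add(SSZ, Z), add(SSSZ, Z)), add(add(SSZ, Z), add(Z, Z)))
  →1  add(mul(S(add(SZ, Z)), add(SSSZ, Z)), add(add(SSZ, Z), add(Z, Z)))
  →2  add(add(add(SSSZ, Z), mul(add(SZ, Z), add(SSSZ, Z))), add(add(SSZ, Z), add(Z, Z)))
  →3  add(add(S(add(SSZ, Z)), mul(add(SZ, Z), add(SSSZ, Z))), add(add(SSZ, Z), add(Z, Z)))
  →4  add(S(add(add(SSZ, Z), mul(add(SZ, Z), add(SSSZ, Z)))), add(add(SSZ, Z), add(Z, Z)))
  →5  S(add(add(add(SSZ, Z), mul(add(SZ, Z), add(SSSZ, Z))), add(add(SSZ, Z), add(Z, Z))))
  →6  S(add(add(S(add(SZ, Z)), mul(add(SZ, Z), add(SSSZ, Z))), add(add(SSZ, Z), add(Z, Z))))
  →7  S(add(S(add(add(SZ, Z), mul(add(SZ, Z), add(SSSZ, Z)))), add(add(SSZ, Z), add(Z, Z))))
  →8  S(S(add(add(add(SZ, Z), mul(add(SZ, Z), add(SSSZ, Z))), add(add(SSZ, Z), add(Z, Z)))))
  →9  S(S(add(add(S(add(Z, Z)), mul(add(SZ, Z), add(SSSZ, Z))), add(add(SSZ, Z), add(Z, Z)))))
  →10  S(S(add(S(add(add(Z, Z), mul(add(SZ, Z), add(SSSZ, Z)))), add(add(SSZ, Z), add(Z, Z)))))
  →11  S(S(S(add(add(add(Z, Z), mul(add(SZ, Z), add(SSSZ, Z))), add(add(SSZ, Z), add(Z, Z))))))
  →12  S(S(S(add(add(Z, mul(add(SZ, Z), add(SSSZ, Z))), add(add(SSZ, Z), add(Z, Z))))))
  →13  S(S(S(add(mul(add(SZ, Z), add(SSSZ, Z)), add(add(SSZ, Z), add(Z, Z))))))
  →14  S(S(S(add(mul(S(add(Z, Z)), add(SSSZ, Z)), add(add(SSZ, Z), add(Z, Z))))))
  →15  S(S(S(add(add(add(SSSZ, Z), mul(add(Z, Z), add(SSSZ, Z))), add(add(SSZ, Z), add(Z, Z))))))
  →16  S(S(S(add(add(S(add(SSZ, Z)), mul(add(Z, Z), add(SSSZ, Z))), add(add(SSZ, Z), add(Z, Z))))))
  →17  S(S(S(add(S(add(add(SSZ, Z), mul(add(Z, Z), add(SSSZ, Z)))), add(add(SSZ, Z), add(Z, Z))))))
  →18  S(S(S(S(add(add(add(SSZ, Z), mul(add(Z, Z), add(SSSZ, Z))), add(add(SSZ, Z), add(Z, Z)))))))
  →19  S(S(S(S(add(add(S(add(SZ, Z)), mul(add(Z, Z), add(SSSZ, Z))), add(add(SSZ, Z), add(Z, Z)))))))
  →20  S(S(S(S(add(S(add(add(SZ, Z), mul(add(Z, Z), add(SSSZ, Z)))), add(add(SSZ, Z), add(Z, Z)))))))
  →21  S(S(S(S(S(add(add(add(SZ, Z), mul(add(Z, Z), add(SSSZ, Z))), add(add(SSZ, Z), add(Z, Z))))))))
  →22  S(S(S(S(S(add(add(S(add(Z, Z)), mul(add(Z, Z), add(SSSZ, Z))), add(add(SSZ, Z), add(Z, Z))))))))
  →23  S(S(S(S(S(add(S(add(add(Z, Z), mul(add(Z, Z), add(SSSZ, Z)))), add(add(SSZ, Z), add(Z, Z))))))))
  →24  S(S(S(S(S(S(add(add(add(Z, Z), mul(add(Z, Z), add(SSSZ, Z))), add(add(SSZ, Z), add(Z, Z)))))))))
  →25  S(S(S(S(S(S(add(add(Z, mul(add(Z, Z), add(SSSZ, Z))), add(add(SSZ, Z), add(Z, Z)))))))))
  →26  S(S(S(S(S(S(add(mul(add(Z, Z), add(SSSZ, Z)), add(add(SSZ, Z), add(Z, Z)))))))))
  →27  S(S(S(S(S(S(add(mul(Z, add(SSSZ, Z)), add(add(SSZ, Z), add(Z, Z)))))))))
  →28  S(S(S(S(S(S(add(Z, add(add(SSZ, Z), add(Z, Z)))))))))
  →29  S(S(S(S(S(S(add(add(SSZ, Z), add(Z, Z))))))))
  →30  S(S(S(S(S(S(add(S(add(SZ, Z)), add(Z, Z))))))))
  →31  S(S(S(S(S(S(S(add(add(SZ, Z), add(Z, Z)))))))))
  →32  S(S(S(S(S(S(S(add(S(add(Z, Z)), add(Z, Z)))))))))
  →33  S(S(S(S(S(S(S(S(add(add(Z, Z), add(Z, Z))))))))))
  →34  S(S(S(S(S(S(S(S(add(Z, add(Z, Z))))))))))
  →35  S(S(S(S(S(S(S(S(add(Z, Z)))))))))
  →36  S^8(Z)

Answer: normal form = S^8(Z)  (in 36 steps)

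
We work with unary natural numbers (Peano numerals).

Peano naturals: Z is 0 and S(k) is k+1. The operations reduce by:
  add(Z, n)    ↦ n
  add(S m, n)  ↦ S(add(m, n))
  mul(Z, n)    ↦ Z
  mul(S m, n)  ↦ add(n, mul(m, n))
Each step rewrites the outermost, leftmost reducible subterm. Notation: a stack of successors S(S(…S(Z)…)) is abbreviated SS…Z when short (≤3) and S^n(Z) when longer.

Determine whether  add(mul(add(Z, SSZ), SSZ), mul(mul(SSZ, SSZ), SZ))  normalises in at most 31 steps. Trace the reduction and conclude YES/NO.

Answer: NO — after 31 steps the term is S(S(S(S(S(S(S(mul(S(add(Z, mul(Z, SSZ))), SZ)))))))), not yet normal

Reduction:
  start: add(mul(add(Z, SSZ), SSZ), mul(mul(SSZ, SSZ), SZ))
  [1] add(mul(SSZ, SSZ), mul(mul(SSZ, SSZ), SZ))
  [2] add(add(SSZ, mul(SZ, SSZ)), mul(mul(SSZ, SSZ), SZ))
  [3] add(S(add(SZ, mul(SZ, SSZ))), mul(mul(SSZ, SSZ), SZ))
  [4] S(add(add(SZ, mul(SZ, SSZ)), mul(mul(SSZ, SSZ), SZ)))
  [5] S(add(S(add(Z, mul(SZ, SSZ))), mul(mul(SSZ, SSZ), SZ)))
  [6] S(S(add(add(Z, mul(SZ, SSZ)), mul(mul(SSZ, SSZ), SZ))))
  [7] S(S(add(mul(SZ, SSZ), mul(mul(SSZ, SSZ), SZ))))
  [8] S(S(add(add(SSZ, mul(Z, SSZ)), mul(mul(SSZ, SSZ), SZ))))
  [9] S(S(add(S(add(SZ, mul(Z, SSZ))), mul(mul(SSZ, SSZ), SZ))))
  [10] S(S(S(add(add(SZ, mul(Z, SSZ)), mul(mul(SSZ, SSZ), SZ)))))
  [11] S(S(S(add(S(add(Z, mul(Z, SSZ))), mul(mul(SSZ, SSZ), SZ)))))
  [12] S(S(S(S(add(add(Z, mul(Z, SSZ)), mul(mul(SSZ, SSZ), SZ))))))
  [13] S(S(S(S(add(mul(Z, SSZ), mul(mul(SSZ, SSZ), SZ))))))
  [14] S(S(S(S(add(Z, mul(mul(SSZ, SSZ), SZ))))))
  [15] S(S(S(S(mul(mul(SSZ, SSZ), SZ)))))
  [16] S(S(S(S(mul(add(SSZ, mul(SZ, SSZ)), SZ)))))
  [17] S(S(S(S(mul(S(add(SZ, mul(SZ, SSZ))), SZ)))))
  [18] S(S(S(S(add(SZ, mul(add(SZ, mul(SZ, SSZ)), SZ))))))
  [19] S(S(S(S(S(add(Z, mul(add(SZ, mul(SZ, SSZ)), SZ)))))))
  [20] S(S(S(S(S(mul(add(SZ, mul(SZ, SSZ)), SZ))))))
  [21] S(S(S(S(S(mul(S(add(Z, mul(SZ, SSZ))), SZ))))))
  [22] S(S(S(S(S(add(SZ, mul(add(Z, mul(SZ, SSZ)), SZ)))))))
  [23] S(S(S(S(S(S(add(Z, mul(add(Z, mul(SZ, SSZ)), SZ))))))))
  [24] S(S(S(S(S(S(mul(add(Z, mul(SZ, SSZ)), SZ)))))))
  [25] S(S(S(S(S(S(mul(mul(SZ, SSZ), SZ)))))))
  [26] S(S(S(S(S(S(mul(add(SSZ, mul(Z, SSZ)), SZ)))))))
  [27] S(S(S(S(S(S(mul(S(add(SZ, mul(Z, SSZ))), SZ)))))))
  [28] S(S(S(S(S(S(add(SZ, mul(add(SZ, mul(Z, SSZ)), SZ))))))))
  [29] S(S(S(S(S(S(S(add(Z, mul(add(SZ, mul(Z, SSZ)), SZ)))))))))
  [30] S(S(S(S(S(S(S(mul(add(SZ, mul(Z, SSZ)), SZ))))))))
  [31] S(S(S(S(S(S(S(mul(S(add(Z, mul(Z, SSZ))), SZ))))))))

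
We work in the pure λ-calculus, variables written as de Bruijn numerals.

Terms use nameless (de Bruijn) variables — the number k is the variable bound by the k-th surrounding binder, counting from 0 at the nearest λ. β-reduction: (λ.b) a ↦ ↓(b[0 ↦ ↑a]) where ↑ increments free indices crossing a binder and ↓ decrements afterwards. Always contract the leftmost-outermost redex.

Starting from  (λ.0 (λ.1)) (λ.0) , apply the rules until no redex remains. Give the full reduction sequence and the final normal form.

  start: (λ.0 (λ.1)) (λ.0)
  step 1: (λ.0) (λ.λ.0)
  step 2: λ.λ.0

Answer: normal form = λ.λ.0  (in 2 steps)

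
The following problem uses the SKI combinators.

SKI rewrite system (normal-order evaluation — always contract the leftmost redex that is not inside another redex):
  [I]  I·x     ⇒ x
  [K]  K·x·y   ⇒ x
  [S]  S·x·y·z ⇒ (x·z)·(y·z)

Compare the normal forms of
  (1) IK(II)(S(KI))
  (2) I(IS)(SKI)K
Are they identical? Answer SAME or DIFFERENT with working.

Answer: DIFFERENT — A ⇓ I, B ⇓ S(SKI)K

Reduction:
Term A:
  start: IK(II)(S(KI))
  →1  K(II)(S(KI))
  →2  II
  →3  I

Term B:
  start: I(IS)(SKI)K
  →1  IS(SKI)K
  →2  S(SKI)K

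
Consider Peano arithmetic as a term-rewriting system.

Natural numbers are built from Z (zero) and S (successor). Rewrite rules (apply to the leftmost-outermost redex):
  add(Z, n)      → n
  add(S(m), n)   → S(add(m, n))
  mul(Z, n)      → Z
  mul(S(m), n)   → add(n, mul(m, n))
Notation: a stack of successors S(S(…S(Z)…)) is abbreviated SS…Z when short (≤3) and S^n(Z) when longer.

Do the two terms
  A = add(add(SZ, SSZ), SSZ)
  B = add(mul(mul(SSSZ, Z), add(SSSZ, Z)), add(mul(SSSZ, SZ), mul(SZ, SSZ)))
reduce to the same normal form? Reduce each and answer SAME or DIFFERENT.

Answer: SAME — A ⇓ S^5(Z), B ⇓ S^5(Z)

Derivation:
Term A:
  start: add(add(SZ, SSZ), SSZ)
  [1] add(S(add(Z, SSZ)), SSZ)
  [2] S(add(add(Z, SSZ), SSZ))
  [3] S(add(SSZ, SSZ))
  [4] S(S(add(SZ, SSZ)))
  [5] S(S(S(add(Z, SSZ))))
  [6] S^5(Z)

Term B:
  start: add(mul(mul(SSSZ, Z), add(SSSZ, Z)), add(mul(SSSZ, SZ), mul(SZ, SSZ)))
  [1] add(mul(add(Z, mul(SSZ, Z)), add(SSSZ, Z)), add(mul(SSSZ, SZ), mul(SZ, SSZ)))
  [2] add(mul(mul(SSZ, Z), add(SSSZ, Z)), add(mul(SSSZ, SZ), mul(SZ, SSZ)))
  [3] add(mul(add(Z, mul(SZ, Z)), add(SSSZ, Z)), add(mul(SSSZ, SZ), mul(SZ, SSZ)))
  [4] add(mul(mul(SZ, Z), add(SSSZ, Z)), add(mul(SSSZ, SZ), mul(SZ, SSZ)))
  [5] add(mul(add(Z, mul(Z, Z)), add(SSSZ, Z)), add(mul(SSSZ, SZ), mul(SZ, SSZ)))
  [6] add(mul(mul(Z, Z), add(SSSZ, Z)), add(mul(SSSZ, SZ), mul(SZ, SSZ)))
  [7] add(mul(Z, add(SSSZ, Z)), add(mul(SSSZ, SZ), mul(SZ, SSZ)))
  [8] add(Z, add(mul(SSSZ, SZ), mul(SZ, SSZ)))
  [9] add(mul(SSSZ, SZ), mul(SZ, SSZ))
  [10] add(add(SZ, mul(SSZ, SZ)), mul(SZ, SSZ))
  [11] add(S(add(Z, mul(SSZ, SZ))), mul(SZ, SSZ))
  [12] S(add(add(Z, mul(SSZ, SZ)), mul(SZ, SSZ)))
  [13] S(add(mul(SSZ, SZ), mul(SZ, SSZ)))
  [14] S(add(add(SZ, mul(SZ, SZ)), mul(SZ, SSZ)))
  [15] S(add(S(add(Z, mul(SZ, SZ))), mul(SZ, SSZ)))
  [16] S(S(add(add(Z, mul(SZ, SZ)), mul(SZ, SSZ))))
  [17] S(S(add(mul(SZ, SZ), mul(SZ, SSZ))))
  [18] S(S(add(add(SZ, mul(Z, SZ)), mul(SZ, SSZ))))
  [19] S(S(add(S(add(Z, mul(Z, SZ))), mul(SZ, SSZ))))
  [20] S(S(S(add(add(Z, mul(Z, SZ)), mul(SZ, SSZ)))))
  [21] S(S(S(add(mul(Z, SZ), mul(SZ, SSZ)))))
  [22] S(S(S(add(Z, mul(SZ, SSZ)))))
  [23] S(S(S(mul(SZ, SSZ))))
  [24] S(S(S(add(SSZ, mul(Z, SSZ)))))
  [25] S(S(S(S(add(SZ, mul(Z, SSZ))))))
  [26] S(S(S(S(S(add(Z, mul(Z, SSZ)))))))
  [27] S(S(S(S(S(mul(Z, SSZ))))))
  [28] S^5(Z)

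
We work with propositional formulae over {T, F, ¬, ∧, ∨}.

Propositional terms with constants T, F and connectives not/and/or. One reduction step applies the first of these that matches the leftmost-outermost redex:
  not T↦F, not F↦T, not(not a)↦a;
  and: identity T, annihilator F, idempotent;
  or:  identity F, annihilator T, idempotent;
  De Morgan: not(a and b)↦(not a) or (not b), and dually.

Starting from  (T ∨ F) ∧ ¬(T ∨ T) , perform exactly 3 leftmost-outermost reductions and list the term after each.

Answer: after 3 steps: ¬T ∧ ¬T

Derivation:
  start: (T ∨ F) ∧ ¬(T ∨ T)
  step 1: T ∧ ¬(T ∨ T)
  step 2: ¬(T ∨ T)
  step 3: ¬T ∧ ¬T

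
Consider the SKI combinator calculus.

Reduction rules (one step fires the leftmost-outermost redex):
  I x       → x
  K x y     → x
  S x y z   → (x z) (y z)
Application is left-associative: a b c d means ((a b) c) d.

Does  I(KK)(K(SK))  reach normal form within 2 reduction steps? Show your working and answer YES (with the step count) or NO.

Answer: YES — reaches normal form K in 2 ≤ 2 steps

Working:
  start: I(KK)(K(SK))
  step 1: KK(K(SK))
  step 2: K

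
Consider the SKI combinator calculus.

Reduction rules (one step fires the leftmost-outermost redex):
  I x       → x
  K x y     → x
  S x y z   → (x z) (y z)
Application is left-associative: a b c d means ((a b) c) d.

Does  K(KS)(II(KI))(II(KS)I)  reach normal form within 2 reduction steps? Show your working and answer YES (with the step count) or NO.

Answer: YES — reaches normal form S in 2 ≤ 2 steps

Reduction:
  start: K(KS)(II(KI))(II(KS)I)
  step 1: KS(II(KS)I)
  step 2: S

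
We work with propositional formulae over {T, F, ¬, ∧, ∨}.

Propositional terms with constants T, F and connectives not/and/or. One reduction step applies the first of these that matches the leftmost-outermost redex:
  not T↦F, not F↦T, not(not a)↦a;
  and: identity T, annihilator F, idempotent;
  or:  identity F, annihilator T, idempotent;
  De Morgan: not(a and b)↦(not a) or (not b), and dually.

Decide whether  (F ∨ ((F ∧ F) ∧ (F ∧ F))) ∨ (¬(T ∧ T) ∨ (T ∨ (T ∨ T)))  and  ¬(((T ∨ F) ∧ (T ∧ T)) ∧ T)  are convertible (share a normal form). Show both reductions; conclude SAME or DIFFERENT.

Answer: DIFFERENT — A ⇓ T, B ⇓ F

Reduction:
Term A:
  start: (F ∨ ((F ∧ F) ∧ (F ∧ F))) ∨ (¬(T ∧ T) ∨ (T ∨ (T ∨ T)))
  step 1: ((F ∧ F) ∧ (F ∧ F)) ∨ (¬(T ∧ T) ∨ (T ∨ (T ∨ T)))
  step 2: (F ∧ F) ∨ (¬(T ∧ T) ∨ (T ∨ (T ∨ T)))
  step 3: F ∨ (¬(T ∧ T) ∨ (T ∨ (T ∨ T)))
  step 4: ¬(T ∧ T) ∨ (T ∨ (T ∨ T))
  step 5: (¬T ∨ ¬T) ∨ (T ∨ (T ∨ T))
  step 6: ¬T ∨ (T ∨ (T ∨ T))
  step 7: F ∨ (T ∨ (T ∨ T))
  step 8: T ∨ (T ∨ T)
  step 9: T

Term B:
  start: ¬(((T ∨ F) ∧ (T ∧ T)) ∧ T)
  step 1: ¬((T ∨ F) ∧ (T ∧ T)) ∨ ¬T
  step 2: (¬(T ∨ F) ∨ ¬(T ∧ T)) ∨ ¬T
  step 3: ((¬T ∧ ¬F) ∨ ¬(T ∧ T)) ∨ ¬T
  step 4: ((F ∧ ¬F) ∨ ¬(T ∧ T)) ∨ ¬T
  step 5: (F ∨ ¬(T ∧ T)) ∨ ¬T
  step 6: ¬(T ∧ T) ∨ ¬T
  step 7: (¬T ∨ ¬T) ∨ ¬T
  step 8: ¬T ∨ ¬T
  step 9: ¬T
  step 10: F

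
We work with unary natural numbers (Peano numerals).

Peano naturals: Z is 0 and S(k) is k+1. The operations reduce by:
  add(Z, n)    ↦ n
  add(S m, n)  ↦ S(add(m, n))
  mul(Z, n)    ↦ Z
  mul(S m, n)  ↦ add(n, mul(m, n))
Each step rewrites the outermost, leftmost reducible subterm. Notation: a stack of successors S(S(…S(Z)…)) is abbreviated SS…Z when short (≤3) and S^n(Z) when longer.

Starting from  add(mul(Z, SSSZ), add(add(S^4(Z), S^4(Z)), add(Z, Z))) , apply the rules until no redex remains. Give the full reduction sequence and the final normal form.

Answer: normal form = S^8(Z)  (in 17 steps)

Derivation:
  start: add(mul(Z, SSSZ), add(add(S^4(Z), S^4(Z)), add(Z, Z)))
  step 1: add(Z, add(add(S^4(Z), S^4(Z)), add(Z, Z)))
  step 2: add(add(S^4(Z), S^4(Z)), add(Z, Z))
  step 3: add(S(add(SSSZ, S^4(Z))), add(Z, Z))
  step 4: S(add(add(SSSZ, S^4(Z)), add(Z, Z)))
  step 5: S(add(S(add(SSZ, S^4(Z))), add(Z, Z)))
  step 6: S(S(add(add(SSZ, S^4(Z)), add(Z, Z))))
  step 7: S(S(add(S(add(SZ, S^4(Z))), add(Z, Z))))
  step 8: S(S(S(add(add(SZ, S^4(Z)), add(Z, Z)))))
  step 9: S(S(S(add(S(add(Z, S^4(Z))), add(Z, Z)))))
  step 10: S(S(S(S(add(add(Z, S^4(Z)), add(Z, Z))))))
  step 11: S(S(S(S(add(S^4(Z), add(Z, Z))))))
  step 12: S(S(S(S(S(add(SSSZ, add(Z, Z)))))))
  step 13: S(S(S(S(S(S(add(SSZ, add(Z, Z))))))))
  step 14: S(S(S(S(S(S(S(add(SZ, add(Z, Z)))))))))
  step 15: S(S(S(S(S(S(S(S(add(Z, add(Z, Z))))))))))
  step 16: S(S(S(S(S(S(S(S(add(Z, Z)))))))))
  step 17: S^8(Z)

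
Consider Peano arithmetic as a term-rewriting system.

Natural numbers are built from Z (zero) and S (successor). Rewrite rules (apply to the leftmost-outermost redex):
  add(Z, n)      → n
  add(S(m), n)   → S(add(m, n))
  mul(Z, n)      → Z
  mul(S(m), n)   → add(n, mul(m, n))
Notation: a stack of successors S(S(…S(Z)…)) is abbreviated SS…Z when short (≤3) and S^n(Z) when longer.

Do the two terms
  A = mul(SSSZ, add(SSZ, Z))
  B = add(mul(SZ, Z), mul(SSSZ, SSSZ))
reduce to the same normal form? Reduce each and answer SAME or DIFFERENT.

Term A:
  start: mul(SSSZ, add(SSZ, Z))
  step 1: add(add(SSZ, Z), mul(SSZ, add(SSZ, Z)))
  step 2: add(S(add(SZ, Z)), mul(SSZ, add(SSZ, Z)))
  step 3: S(add(add(SZ, Z), mul(SSZ, add(SSZ, Z))))
  step 4: S(add(S(add(Z, Z)), mul(SSZ, add(SSZ, Z))))
  step 5: S(S(add(add(Z, Z), mul(SSZ, add(SSZ, Z)))))
  step 6: S(S(add(Z, mul(SSZ, add(SSZ, Z)))))
  step 7: S(S(mul(SSZ, add(SSZ, Z))))
  step 8: S(S(add(add(SSZ, Z), mul(SZ, add(SSZ, Z)))))
  step 9: S(S(add(S(add(SZ, Z)), mul(SZ, add(SSZ, Z)))))
  step 10: S(S(S(add(add(SZ, Z), mul(SZ, add(SSZ, Z))))))
  step 11: S(S(S(add(S(add(Z, Z)), mul(SZ, add(SSZ, Z))))))
  step 12: S(S(S(S(add(add(Z, Z), mul(SZ, add(SSZ, Z)))))))
  step 13: S(S(S(S(add(Z, mul(SZ, add(SSZ, Z)))))))
  step 14: S(S(S(S(mul(SZ, add(SSZ, Z))))))
  step 15: S(S(S(S(add(add(SSZ, Z), mul(Z, add(SSZ, Z)))))))
  step 16: S(S(S(S(add(S(add(SZ, Z)), mul(Z, add(SSZ, Z)))))))
  step 17: S(S(S(S(S(add(add(SZ, Z), mul(Z, add(SSZ, Z))))))))
  step 18: S(S(S(S(S(add(S(add(Z, Z)), mul(Z, add(SSZ, Z))))))))
  step 19: S(S(S(S(S(S(add(add(Z, Z), mul(Z, add(SSZ, Z)))))))))
  step 20: S(S(S(S(S(S(add(Z, mul(Z, add(SSZ, Z)))))))))
  step 21: S(S(S(S(S(S(mul(Z, add(SSZ, Z))))))))
  step 22: S^6(Z)

Term B:
  start: add(mul(SZ, Z), mul(SSSZ, SSSZ))
  step 1: add(add(Z, mul(Z, Z)), mul(SSSZ, SSSZ))
  step 2: add(mul(Z, Z), mul(SSSZ, SSSZ))
  step 3: add(Z, mul(SSSZ, SSSZ))
  step 4: mul(SSSZ, SSSZ)
  step 5: add(SSSZ, mul(SSZ, SSSZ))
  step 6: S(add(SSZ, mul(SSZ, SSSZ)))
  step 7: S(S(add(SZ, mul(SSZ, SSSZ))))
  step 8: S(S(S(add(Z, mul(SSZ, SSSZ)))))
  step 9: S(S(S(mul(SSZ, SSSZ))))
  step 10: S(S(S(add(SSSZ, mul(SZ, SSSZ)))))
  step 11: S(S(S(S(add(SSZ, mul(SZ, SSSZ))))))
  step 12: S(S(S(S(S(add(SZ, mul(SZ, SSSZ)))))))
  step 13: S(S(S(S(S(S(add(Z, mul(SZ, SSSZ))))))))
  step 14: S(S(S(S(S(S(mul(SZ, SSSZ)))))))
  step 15: S(S(S(S(S(S(add(SSSZ, mul(Z, SSSZ))))))))
  step 16: S(S(S(S(S(S(S(add(SSZ, mul(Z, SSSZ)))))))))
  step 17: S(S(S(S(S(S(S(S(add(SZ, mul(Z, SSSZ))))))))))
  step 18: S(S(S(S(S(S(S(S(S(add(Z, mul(Z, SSSZ)))))))))))
  step 19: S(S(S(S(S(S(S(S(S(mul(Z, SSSZ))))))))))
  step 20: S^9(Z)

Answer: DIFFERENT — A ⇓ S^6(Z), B ⇓ S^9(Z)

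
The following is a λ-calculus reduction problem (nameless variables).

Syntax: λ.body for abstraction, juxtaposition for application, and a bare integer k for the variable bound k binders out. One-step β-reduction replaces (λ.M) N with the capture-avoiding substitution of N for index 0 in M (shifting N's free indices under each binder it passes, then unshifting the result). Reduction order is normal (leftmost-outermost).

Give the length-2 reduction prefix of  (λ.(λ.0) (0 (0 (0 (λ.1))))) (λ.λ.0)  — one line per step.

Answer: after 2 steps: (λ.λ.0) ((λ.λ.0) ((λ.λ.0) (λ.λ.λ.0)))

Working:
  start: (λ.(λ.0) (0 (0 (0 (λ.1))))) (λ.λ.0)
  →1  (λ.0) ((λ.λ.0) ((λ.λ.0) ((λ.λ.0) (λ.λ.λ.0))))
  →2  (λ.λ.0) ((λ.λ.0) ((λ.λ.0) (λ.λ.λ.0)))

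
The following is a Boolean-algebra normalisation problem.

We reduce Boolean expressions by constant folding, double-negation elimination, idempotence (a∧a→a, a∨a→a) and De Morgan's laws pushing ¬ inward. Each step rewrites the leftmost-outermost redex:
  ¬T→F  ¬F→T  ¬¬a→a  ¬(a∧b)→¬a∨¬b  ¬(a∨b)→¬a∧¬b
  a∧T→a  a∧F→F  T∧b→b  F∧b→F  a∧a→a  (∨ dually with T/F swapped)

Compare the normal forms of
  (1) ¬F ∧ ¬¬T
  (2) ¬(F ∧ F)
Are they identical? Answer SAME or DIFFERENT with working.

Answer: SAME — A ⇓ T, B ⇓ T

Reduction:
Term A:
  start: ¬F ∧ ¬¬T
  step 1: T ∧ ¬¬T
  step 2: ¬¬T
  step 3: T

Term B:
  start: ¬(F ∧ F)
  step 1: ¬F ∨ ¬F
  step 2: ¬F
  step 3: T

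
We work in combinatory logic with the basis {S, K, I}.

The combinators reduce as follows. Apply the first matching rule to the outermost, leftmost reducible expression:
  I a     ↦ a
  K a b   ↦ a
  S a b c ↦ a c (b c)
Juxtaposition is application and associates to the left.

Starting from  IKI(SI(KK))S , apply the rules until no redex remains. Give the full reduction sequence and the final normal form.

Answer: normal form = S  (in 3 steps)

Derivation:
  start: IKI(SI(KK))S
  [1] KI(SI(KK))S
  [2] IS
  [3] S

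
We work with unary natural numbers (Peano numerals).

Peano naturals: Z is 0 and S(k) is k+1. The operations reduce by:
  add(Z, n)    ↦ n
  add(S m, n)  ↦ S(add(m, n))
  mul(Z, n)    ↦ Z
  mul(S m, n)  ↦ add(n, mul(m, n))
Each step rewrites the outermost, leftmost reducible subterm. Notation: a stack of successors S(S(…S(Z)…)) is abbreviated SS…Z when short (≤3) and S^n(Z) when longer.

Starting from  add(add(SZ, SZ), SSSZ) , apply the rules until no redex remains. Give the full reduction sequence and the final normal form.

  start: add(add(SZ, SZ), SSSZ)
  →1  add(S(add(Z, SZ)), SSSZ)
  →2  S(add(add(Z, SZ), SSSZ))
  →3  S(add(SZ, SSSZ))
  →4  S(S(add(Z, SSSZ)))
  →5  S^5(Z)

Answer: normal form = S^5(Z)  (in 5 steps)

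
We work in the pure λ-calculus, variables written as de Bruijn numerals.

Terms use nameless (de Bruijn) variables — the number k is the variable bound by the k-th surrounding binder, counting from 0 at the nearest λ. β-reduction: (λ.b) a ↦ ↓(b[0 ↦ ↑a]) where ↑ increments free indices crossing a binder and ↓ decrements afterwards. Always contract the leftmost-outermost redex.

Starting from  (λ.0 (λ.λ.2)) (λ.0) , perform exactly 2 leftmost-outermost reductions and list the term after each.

Answer: after 2 steps: λ.λ.λ.0

Working:
  start: (λ.0 (λ.λ.2)) (λ.0)
  step 1: (λ.0) (λ.λ.λ.0)
  step 2: λ.λ.λ.0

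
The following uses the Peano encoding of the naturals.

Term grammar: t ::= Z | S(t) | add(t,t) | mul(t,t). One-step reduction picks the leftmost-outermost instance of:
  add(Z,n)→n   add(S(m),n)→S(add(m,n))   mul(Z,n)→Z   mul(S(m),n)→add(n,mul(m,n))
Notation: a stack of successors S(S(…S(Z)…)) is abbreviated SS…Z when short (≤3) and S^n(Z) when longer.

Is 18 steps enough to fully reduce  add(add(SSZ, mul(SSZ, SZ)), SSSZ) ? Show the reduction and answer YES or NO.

Answer: YES — reaches normal form S^7(Z) in 15 ≤ 18 steps

Derivation:
  start: add(add(SSZ, mul(SSZ, SZ)), SSSZ)
  step 1: add(S(add(SZ, mul(SSZ, SZ))), SSSZ)
  step 2: S(add(add(SZ, mul(SSZ, SZ)), SSSZ))
  step 3: S(add(S(add(Z, mul(SSZ, SZ))), SSSZ))
  step 4: S(S(add(add(Z, mul(SSZ, SZ)), SSSZ)))
  step 5: S(S(add(mul(SSZ, SZ), SSSZ)))
  step 6: S(S(add(add(SZ, mul(SZ, SZ)), SSSZ)))
  step 7: S(S(add(S(add(Z, mul(SZ, SZ))), SSSZ)))
  step 8: S(S(S(add(add(Z, mul(SZ, SZ)), SSSZ))))
  step 9: S(S(S(add(mul(SZ, SZ), SSSZ))))
  step 10: S(S(S(add(add(SZ, mul(Z, SZ)), SSSZ))))
  step 11: S(S(S(add(S(add(Z, mul(Z, SZ))), SSSZ))))
  step 12: S(S(S(S(add(add(Z, mul(Z, SZ)), SSSZ)))))
  step 13: S(S(S(S(add(mul(Z, SZ), SSSZ)))))
  step 14: S(S(S(S(add(Z, SSSZ)))))
  step 15: S^7(Z)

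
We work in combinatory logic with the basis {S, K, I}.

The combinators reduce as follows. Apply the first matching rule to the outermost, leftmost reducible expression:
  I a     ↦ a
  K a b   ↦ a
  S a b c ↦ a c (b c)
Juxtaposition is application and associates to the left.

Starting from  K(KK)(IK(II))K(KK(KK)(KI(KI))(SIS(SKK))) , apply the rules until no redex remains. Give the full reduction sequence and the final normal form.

  start: K(KK)(IK(II))K(KK(KK)(KI(KI))(SIS(SKK)))
  [1] KKK(KK(KK)(KI(KI))(SIS(SKK)))
  [2] K(KK(KK)(KI(KI))(SIS(SKK)))
  [3] K(K(KI(KI))(SIS(SKK)))
  [4] K(KI(KI))
  [5] KI

Answer: normal form = KI  (in 5 steps)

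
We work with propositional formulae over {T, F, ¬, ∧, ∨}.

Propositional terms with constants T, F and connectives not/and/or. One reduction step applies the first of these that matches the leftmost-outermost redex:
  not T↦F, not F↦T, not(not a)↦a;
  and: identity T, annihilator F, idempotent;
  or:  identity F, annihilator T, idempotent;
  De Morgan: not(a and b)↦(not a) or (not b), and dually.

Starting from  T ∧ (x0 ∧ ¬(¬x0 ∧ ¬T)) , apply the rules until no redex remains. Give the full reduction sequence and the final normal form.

  start: T ∧ (x0 ∧ ¬(¬x0 ∧ ¬T))
  [1] x0 ∧ ¬(¬x0 ∧ ¬T)
  [2] x0 ∧ (¬¬x0 ∨ ¬¬T)
  [3] x0 ∧ (x0 ∨ ¬¬T)
  [4] x0 ∧ (x0 ∨ T)
  [5] x0 ∧ T
  [6] x0

Answer: normal form = x0  (in 6 steps)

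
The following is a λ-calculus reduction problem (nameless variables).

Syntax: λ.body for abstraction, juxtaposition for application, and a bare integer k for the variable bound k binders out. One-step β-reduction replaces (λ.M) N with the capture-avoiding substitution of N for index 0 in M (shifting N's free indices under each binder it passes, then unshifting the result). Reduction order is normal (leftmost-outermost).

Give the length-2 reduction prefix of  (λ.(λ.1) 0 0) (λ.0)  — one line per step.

  start: (λ.(λ.1) 0 0) (λ.0)
  step 1: (λ.λ.0) (λ.0) (λ.0)
  step 2: (λ.0) (λ.0)

Answer: after 2 steps: (λ.0) (λ.0)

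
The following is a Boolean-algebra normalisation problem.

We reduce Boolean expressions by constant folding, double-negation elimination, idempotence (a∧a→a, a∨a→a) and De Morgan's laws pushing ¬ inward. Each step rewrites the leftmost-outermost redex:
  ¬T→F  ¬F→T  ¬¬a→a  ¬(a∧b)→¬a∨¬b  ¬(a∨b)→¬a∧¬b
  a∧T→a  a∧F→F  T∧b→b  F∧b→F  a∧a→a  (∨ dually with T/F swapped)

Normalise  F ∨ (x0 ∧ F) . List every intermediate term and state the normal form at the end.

  start: F ∨ (x0 ∧ F)
  step 1: x0 ∧ F
  step 2: F

Answer: normal form = F  (in 2 steps)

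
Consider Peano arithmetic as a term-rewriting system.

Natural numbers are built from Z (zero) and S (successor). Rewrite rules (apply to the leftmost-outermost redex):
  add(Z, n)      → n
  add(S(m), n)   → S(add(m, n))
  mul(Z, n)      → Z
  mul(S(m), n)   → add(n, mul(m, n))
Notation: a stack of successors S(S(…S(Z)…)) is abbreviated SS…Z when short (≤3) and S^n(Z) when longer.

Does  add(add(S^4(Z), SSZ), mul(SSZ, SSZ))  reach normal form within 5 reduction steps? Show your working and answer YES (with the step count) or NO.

  start: add(add(S^4(Z), SSZ), mul(SSZ, SSZ))
  step 1: add(S(add(SSSZ, SSZ)), mul(SSZ, SSZ))
  step 2: S(add(add(SSSZ, SSZ), mul(SSZ, SSZ)))
  step 3: S(add(S(add(SSZ, SSZ)), mul(SSZ, SSZ)))
  step 4: S(S(add(add(SSZ, SSZ), mul(SSZ, SSZ))))
  step 5: S(S(add(S(add(SZ, SSZ)), mul(SSZ, SSZ))))

Answer: NO — after 5 steps the term is S(S(add(S(add(SZ, SSZ)), mul(SSZ, SSZ)))), not yet normal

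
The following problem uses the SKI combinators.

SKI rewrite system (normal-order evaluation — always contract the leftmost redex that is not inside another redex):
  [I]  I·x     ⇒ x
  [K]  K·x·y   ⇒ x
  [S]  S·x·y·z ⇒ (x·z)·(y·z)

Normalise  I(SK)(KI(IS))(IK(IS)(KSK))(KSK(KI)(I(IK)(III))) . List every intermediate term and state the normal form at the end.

Answer: normal form = S(S(KI)(KI))  (in 11 steps)

Working:
  start: I(SK)(KI(IS))(IK(IS)(KSK))(KSK(KI)(I(IK)(III)))
  step 1: SK(KI(IS))(IK(IS)(KSK))(KSK(KI)(I(IK)(III)))
  step 2: K(IK(IS)(KSK))(KI(IS)(IK(IS)(KSK)))(KSK(KI)(I(IK)(III)))
  step 3: IK(IS)(KSK)(KSK(KI)(I(IK)(III)))
  step 4: K(IS)(KSK)(KSK(KI)(I(IK)(III)))
  step 5: IS(KSK(KI)(I(IK)(III)))
  step 6: S(KSK(KI)(I(IK)(III)))
  step 7: S(S(KI)(I(IK)(III)))
  step 8: S(S(KI)(IK(III)))
  step 9: S(S(KI)(K(III)))
  step 10: S(S(KI)(K(II)))
  step 11: S(S(KI)(KI))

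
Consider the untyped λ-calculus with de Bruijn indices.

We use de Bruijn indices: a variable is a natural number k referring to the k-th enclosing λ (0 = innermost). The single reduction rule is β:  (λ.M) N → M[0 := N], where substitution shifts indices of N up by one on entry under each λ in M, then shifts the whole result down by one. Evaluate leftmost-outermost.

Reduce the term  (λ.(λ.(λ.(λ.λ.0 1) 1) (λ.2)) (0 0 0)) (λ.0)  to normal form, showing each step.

  start: (λ.(λ.(λ.(λ.λ.0 1) 1) (λ.2)) (0 0 0)) (λ.0)
  step 1: (λ.(λ.(λ.λ.0 1) 1) (λ.λ.0)) ((λ.0) (λ.0) (λ.0))
  step 2: (λ.(λ.λ.0 1) ((λ.0) (λ.0) (λ.0))) (λ.λ.0)
  step 3: (λ.λ.0 1) ((λ.0) (λ.0) (λ.0))
  step 4: λ.0 ((λ.0) (λ.0) (λ.0))
  step 5: λ.0 ((λ.0) (λ.0))
  step 6: λ.0 (λ.0)

Answer: normal form = λ.0 (λ.0)  (in 6 steps)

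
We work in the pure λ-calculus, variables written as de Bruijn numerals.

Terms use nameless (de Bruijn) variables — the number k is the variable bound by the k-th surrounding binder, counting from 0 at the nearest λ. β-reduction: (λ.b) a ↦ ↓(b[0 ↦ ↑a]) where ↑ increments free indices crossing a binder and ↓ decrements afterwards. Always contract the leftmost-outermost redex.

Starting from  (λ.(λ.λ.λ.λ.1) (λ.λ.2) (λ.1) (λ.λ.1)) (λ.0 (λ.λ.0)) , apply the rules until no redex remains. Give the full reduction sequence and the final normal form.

Answer: normal form = λ.λ.λ.1  (in 4 steps)

Reduction:
  start: (λ.(λ.λ.λ.λ.1) (λ.λ.2) (λ.1) (λ.λ.1)) (λ.0 (λ.λ.0))
  [1] (λ.λ.λ.λ.1) (λ.λ.λ.0 (λ.λ.0)) (λ.λ.0 (λ.λ.0)) (λ.λ.1)
  [2] (λ.λ.λ.1) (λ.λ.0 (λ.λ.0)) (λ.λ.1)
  [3] (λ.λ.1) (λ.λ.1)
  [4] λ.λ.λ.1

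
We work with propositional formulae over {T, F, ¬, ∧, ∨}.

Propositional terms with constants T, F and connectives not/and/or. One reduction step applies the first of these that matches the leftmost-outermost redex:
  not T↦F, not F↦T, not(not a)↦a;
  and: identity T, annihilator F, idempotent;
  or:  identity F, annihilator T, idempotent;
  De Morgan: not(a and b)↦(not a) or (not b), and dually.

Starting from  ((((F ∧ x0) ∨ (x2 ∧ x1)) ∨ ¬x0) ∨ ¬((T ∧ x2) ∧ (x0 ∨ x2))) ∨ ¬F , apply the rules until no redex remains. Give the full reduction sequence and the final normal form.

  start: ((((F ∧ x0) ∨ (x2 ∧ x1)) ∨ ¬x0) ∨ ¬((T ∧ x2) ∧ (x0 ∨ x2))) ∨ ¬F
  [1] (((F ∨ (x2 ∧ x1)) ∨ ¬x0) ∨ ¬((T ∧ x2) ∧ (x0 ∨ x2))) ∨ ¬F
  [2] (((x2 ∧ x1) ∨ ¬x0) ∨ ¬((T ∧ x2) ∧ (x0 ∨ x2))) ∨ ¬F
  [3] (((x2 ∧ x1) ∨ ¬x0) ∨ (¬(T ∧ x2) ∨ ¬(x0 ∨ x2))) ∨ ¬F
  [4] (((x2 ∧ x1) ∨ ¬x0) ∨ ((¬T ∨ ¬x2) ∨ ¬(x0 ∨ x2))) ∨ ¬F
  [5] (((x2 ∧ x1) ∨ ¬x0) ∨ ((F ∨ ¬x2) ∨ ¬(x0 ∨ x2))) ∨ ¬F
  [6] (((x2 ∧ x1) ∨ ¬x0) ∨ (¬x2 ∨ ¬(x0 ∨ x2))) ∨ ¬F
  [7] (((x2 ∧ x1) ∨ ¬x0) ∨ (¬x2 ∨ (¬x0 ∧ ¬x2))) ∨ ¬F
  [8] (((x2 ∧ x1) ∨ ¬x0) ∨ (¬x2 ∨ (¬x0 ∧ ¬x2))) ∨ T
  [9] T

Answer: normal form = T  (in 9 steps)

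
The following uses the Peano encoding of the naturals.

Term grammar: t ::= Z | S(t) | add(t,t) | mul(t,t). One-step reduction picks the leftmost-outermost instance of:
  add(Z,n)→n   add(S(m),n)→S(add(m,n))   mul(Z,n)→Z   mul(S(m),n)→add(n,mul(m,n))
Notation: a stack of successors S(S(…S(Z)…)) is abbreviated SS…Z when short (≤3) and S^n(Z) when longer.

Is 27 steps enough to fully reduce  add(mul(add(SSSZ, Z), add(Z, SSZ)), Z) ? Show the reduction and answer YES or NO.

Answer: YES — reaches normal form S^6(Z) in 27 ≤ 27 steps

Derivation:
  start: add(mul(add(SSSZ, Z), add(Z, SSZ)), Z)
  →1  add(mul(S(add(SSZ, Z)), add(Z, SSZ)), Z)
  →2  add(add(add(Z, SSZ), mul(add(SSZ, Z), add(Z, SSZ))), Z)
  →3  add(add(SSZ, mul(add(SSZ, Z), add(Z, SSZ))), Z)
  →4  add(S(add(SZ, mul(add(SSZ, Z), add(Z, SSZ)))), Z)
  →5  S(add(add(SZ, mul(add(SSZ, Z), add(Z, SSZ))), Z))
  →6  S(add(S(add(Z, mul(add(SSZ, Z), add(Z, SSZ)))), Z))
  →7  S(S(add(add(Z, mul(add(SSZ, Z), add(Z, SSZ))), Z)))
  →8  S(S(add(mul(add(SSZ, Z), add(Z, SSZ)), Z)))
  →9  S(S(add(mul(S(add(SZ, Z)), add(Z, SSZ)), Z)))
  →10  S(S(add(add(add(Z, SSZ), mul(add(SZ, Z), add(Z, SSZ))), Z)))
  →11  S(S(add(add(SSZ, mul(add(SZ, Z), add(Z, SSZ))), Z)))
  →12  S(S(add(S(add(SZ, mul(add(SZ, Z), add(Z, SSZ)))), Z)))
  →13  S(S(S(add(add(SZ, mul(add(SZ, Z), add(Z, SSZ))), Z))))
  →14  S(S(S(add(S(add(Z, mul(add(SZ, Z), add(Z, SSZ)))), Z))))
  →15  S(S(S(S(add(add(Z, mul(add(SZ, Z), add(Z, SSZ))), Z)))))
  →16  S(S(S(S(add(mul(add(SZ, Z), add(Z, SSZ)), Z)))))
  →17  S(S(S(S(add(mul(S(add(Z, Z)), add(Z, SSZ)), Z)))))
  →18  S(S(S(S(add(add(add(Z, SSZ), mul(add(Z, Z), add(Z, SSZ))), Z)))))
  →19  S(S(S(S(add(add(SSZ, mul(add(Z, Z), add(Z, SSZ))), Z)))))
  →20  S(S(S(S(add(S(add(SZ, mul(add(Z, Z), add(Z, SSZ)))), Z)))))
  →21  S(S(S(S(S(add(add(SZ, mul(add(Z, Z), add(Z, SSZ))), Z))))))
  →22  S(S(S(S(S(add(S(add(Z, mul(add(Z, Z), add(Z, SSZ)))), Z))))))
  →23  S(S(S(S(S(S(add(add(Z, mul(add(Z, Z), add(Z, SSZ))), Z)))))))
  →24  S(S(S(S(S(S(add(mul(add(Z, Z), add(Z, SSZ)), Z)))))))
  →25  S(S(S(S(S(S(add(mul(Z, add(Z, SSZ)), Z)))))))
  →26  S(S(S(S(S(S(add(Z, Z)))))))
  →27  S^6(Z)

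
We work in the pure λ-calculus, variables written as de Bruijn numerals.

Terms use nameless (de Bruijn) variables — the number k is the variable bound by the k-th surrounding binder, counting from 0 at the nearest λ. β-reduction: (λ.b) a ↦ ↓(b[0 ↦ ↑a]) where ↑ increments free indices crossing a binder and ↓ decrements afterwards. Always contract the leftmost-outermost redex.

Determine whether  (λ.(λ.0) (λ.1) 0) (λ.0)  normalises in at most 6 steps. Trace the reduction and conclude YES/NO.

  start: (λ.(λ.0) (λ.1) 0) (λ.0)
  →1  (λ.0) (λ.λ.0) (λ.0)
  →2  (λ.λ.0) (λ.0)
  →3  λ.0

Answer: YES — reaches normal form λ.0 in 3 ≤ 6 steps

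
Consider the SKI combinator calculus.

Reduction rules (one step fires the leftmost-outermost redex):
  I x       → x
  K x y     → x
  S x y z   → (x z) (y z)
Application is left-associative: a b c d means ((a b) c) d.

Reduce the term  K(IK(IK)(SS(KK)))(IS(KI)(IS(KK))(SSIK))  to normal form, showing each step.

Answer: normal form = K  (in 4 steps)

Working:
  start: K(IK(IK)(SS(KK)))(IS(KI)(IS(KK))(SSIK))
  [1] IK(IK)(SS(KK))
  [2] K(IK)(SS(KK))
  [3] IK
  [4] K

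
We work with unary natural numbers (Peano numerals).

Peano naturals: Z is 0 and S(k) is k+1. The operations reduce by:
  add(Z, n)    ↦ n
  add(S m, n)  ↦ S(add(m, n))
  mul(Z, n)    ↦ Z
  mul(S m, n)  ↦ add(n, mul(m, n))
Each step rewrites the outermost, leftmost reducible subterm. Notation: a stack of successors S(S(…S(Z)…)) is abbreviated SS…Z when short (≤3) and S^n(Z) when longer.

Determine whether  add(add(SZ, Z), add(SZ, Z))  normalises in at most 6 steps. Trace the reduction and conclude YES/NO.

  start: add(add(SZ, Z), add(SZ, Z))
  →1  add(S(add(Z, Z)), add(SZ, Z))
  →2  S(add(add(Z, Z), add(SZ, Z)))
  →3  S(add(Z, add(SZ, Z)))
  →4  S(add(SZ, Z))
  →5  S(S(add(Z, Z)))
  →6  SSZ

Answer: YES — reaches normal form SSZ in 6 ≤ 6 steps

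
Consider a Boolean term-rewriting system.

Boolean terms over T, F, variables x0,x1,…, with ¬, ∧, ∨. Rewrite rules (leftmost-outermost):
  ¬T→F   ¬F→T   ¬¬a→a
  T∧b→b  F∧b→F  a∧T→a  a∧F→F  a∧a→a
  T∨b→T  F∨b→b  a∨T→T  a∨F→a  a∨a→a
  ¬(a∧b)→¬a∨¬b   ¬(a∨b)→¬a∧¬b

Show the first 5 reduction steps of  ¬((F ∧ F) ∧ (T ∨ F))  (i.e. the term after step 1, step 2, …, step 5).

  start: ¬((F ∧ F) ∧ (T ∨ F))
  step 1: ¬(F ∧ F) ∨ ¬(T ∨ F)
  step 2: (¬F ∨ ¬F) ∨ ¬(T ∨ F)
  step 3: ¬F ∨ ¬(T ∨ F)
  step 4: T ∨ ¬(T ∨ F)
  step 5: T

Answer: after 5 steps: T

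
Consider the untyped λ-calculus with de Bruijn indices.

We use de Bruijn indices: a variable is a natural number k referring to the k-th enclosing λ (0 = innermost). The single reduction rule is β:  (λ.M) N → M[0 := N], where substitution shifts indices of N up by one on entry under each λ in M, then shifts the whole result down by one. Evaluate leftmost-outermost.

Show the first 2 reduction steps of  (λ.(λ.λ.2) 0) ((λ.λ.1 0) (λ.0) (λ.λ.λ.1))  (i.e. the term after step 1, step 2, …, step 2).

  start: (λ.(λ.λ.2) 0) ((λ.λ.1 0) (λ.0) (λ.λ.λ.1))
  step 1: (λ.λ.(λ.λ.1 0) (λ.0) (λ.λ.λ.1)) ((λ.λ.1 0) (λ.0) (λ.λ.λ.1))
  step 2: λ.(λ.λ.1 0) (λ.0) (λ.λ.λ.1)

Answer: after 2 steps: λ.(λ.λ.1 0) (λ.0) (λ.λ.λ.1)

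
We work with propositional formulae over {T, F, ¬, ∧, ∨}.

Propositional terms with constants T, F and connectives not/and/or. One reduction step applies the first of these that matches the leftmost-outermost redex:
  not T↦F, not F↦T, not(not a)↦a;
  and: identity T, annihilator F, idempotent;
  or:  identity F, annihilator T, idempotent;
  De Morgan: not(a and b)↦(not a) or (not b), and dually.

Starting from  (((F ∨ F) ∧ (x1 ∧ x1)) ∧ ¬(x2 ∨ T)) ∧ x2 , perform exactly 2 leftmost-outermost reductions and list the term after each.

Answer: after 2 steps: (F ∧ ¬(x2 ∨ T)) ∧ x2

Derivation:
  start: (((F ∨ F) ∧ (x1 ∧ x1)) ∧ ¬(x2 ∨ T)) ∧ x2
  step 1: ((F ∧ (x1 ∧ x1)) ∧ ¬(x2 ∨ T)) ∧ x2
  step 2: (F ∧ ¬(x2 ∨ T)) ∧ x2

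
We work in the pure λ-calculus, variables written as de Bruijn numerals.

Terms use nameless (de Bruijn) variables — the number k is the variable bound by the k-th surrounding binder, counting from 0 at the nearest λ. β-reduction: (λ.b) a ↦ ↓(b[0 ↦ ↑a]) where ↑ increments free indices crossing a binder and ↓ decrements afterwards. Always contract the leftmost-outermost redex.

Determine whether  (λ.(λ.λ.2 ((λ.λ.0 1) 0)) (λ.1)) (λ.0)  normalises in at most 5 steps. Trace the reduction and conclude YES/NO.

Answer: YES — reaches normal form λ.λ.0 1 in 4 ≤ 5 steps

Derivation:
  start: (λ.(λ.λ.2 ((λ.λ.0 1) 0)) (λ.1)) (λ.0)
  [1] (λ.λ.(λ.0) ((λ.λ.0 1) 0)) (λ.λ.0)
  [2] λ.(λ.0) ((λ.λ.0 1) 0)
  [3] λ.(λ.λ.0 1) 0
  [4] λ.λ.0 1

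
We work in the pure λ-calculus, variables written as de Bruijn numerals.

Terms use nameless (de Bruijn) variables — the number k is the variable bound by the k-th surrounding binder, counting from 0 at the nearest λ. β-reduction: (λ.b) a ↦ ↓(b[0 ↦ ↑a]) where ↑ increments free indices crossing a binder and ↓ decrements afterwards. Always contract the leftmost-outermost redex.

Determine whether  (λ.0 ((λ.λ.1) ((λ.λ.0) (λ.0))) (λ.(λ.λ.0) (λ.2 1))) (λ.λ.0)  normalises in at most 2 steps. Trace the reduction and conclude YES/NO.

Answer: NO — after 2 steps the term is (λ.0) (λ.(λ.λ.0) (λ.(λ.λ.0) 1)), not yet normal

Derivation:
  start: (λ.0 ((λ.λ.1) ((λ.λ.0) (λ.0))) (λ.(λ.λ.0) (λ.2 1))) (λ.λ.0)
  step 1: (λ.λ.0) ((λ.λ.1) ((λ.λ.0) (λ.0))) (λ.(λ.λ.0) (λ.(λ.λ.0) 1))
  step 2: (λ.0) (λ.(λ.λ.0) (λ.(λ.λ.0) 1))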